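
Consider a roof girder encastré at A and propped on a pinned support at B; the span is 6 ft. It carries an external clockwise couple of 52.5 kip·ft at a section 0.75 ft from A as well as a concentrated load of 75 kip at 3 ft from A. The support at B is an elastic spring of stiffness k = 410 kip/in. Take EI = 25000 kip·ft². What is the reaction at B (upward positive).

R_B = 24.77 kip

Remove the prop at B; the released (primary) structure is a cantilever built in at A.
Free-end deflection of the primary structure under the applied loading (downward +):
  clockwise couple 52.5 at a = 0.75: M₀a(2L − a)/(2EI) = 221.5/EI
  point load 75 at a = 3: Pa²(3L − a)/(6EI) = 1688/EI
  δ_0 = 1909/EI
Flexibility coefficient — unit upward force at B: δ_{BB} = L³/(3EI) = 72/EI.
With EI = 25000 kip·ft²: δ_0 = 0.076359 ft and δ_{BB} = 0.00288 ft/kip.
Compatibility — the spring shortens by R_B/k under the reaction it provides: δ_0 − R_B·δ_{BB} = R_B/k. With 1/k = 1/(410×12) ft/kip = 0.000203 ft/kip, R_B = δ_0 / (δ_{BB} + 1/k) = 0.076359 / (0.00288 + 0.000203) = 24.77 kip.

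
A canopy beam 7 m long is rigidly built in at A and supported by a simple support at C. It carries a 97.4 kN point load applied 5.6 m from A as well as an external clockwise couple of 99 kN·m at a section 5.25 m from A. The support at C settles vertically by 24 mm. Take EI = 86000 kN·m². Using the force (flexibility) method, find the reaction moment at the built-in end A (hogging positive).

M_A = 151.6 kN·m

Release the roller at C. Primary structure: cantilever fixed at A.
Free-end deflection of the primary structure under the applied loading (downward +):
  point load 97.4 at a = 5.6: Pa²(3L − a)/(6EI) = 7840/EI
  clockwise couple 99 at a = 5.25: M₀a(2L − a)/(2EI) = 2274/EI
  δ_0 = 10114/EI
Tip deflection under a unit load at C: L³/(3EI) = 114.3/EI.
With EI = 86000 kN·m²: δ_0 = 0.1176 m and δ_{CC} = 0.001329 m/kN.
Compatibility — the beam at C must follow the support down by 0.024 m: δ_0 − R_C·δ_{CC} = 0.024, so R_C = (0.1176 − 0.024)/0.001329 = 70.41 kN.
Moment equilibrium about A: M_A = Σ(load moments about A) − R_C·L = 644.4 − 70.41×7 = 151.6 kN·m.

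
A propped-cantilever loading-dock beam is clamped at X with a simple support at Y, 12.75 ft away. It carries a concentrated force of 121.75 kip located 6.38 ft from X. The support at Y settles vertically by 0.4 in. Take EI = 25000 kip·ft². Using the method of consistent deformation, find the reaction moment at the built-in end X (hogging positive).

Remove the prop at Y; the released (primary) structure is a cantilever built in at X.
Free-end deflection of the primary structure under the applied loading (downward +):
  point load 121.75 at a = 6.38: Pa²(3L − a)/(6EI) = 26323/EI
Flexibility coefficient — unit upward force at Y: δ_{YY} = L³/(3EI) = 690.9/EI.
With EI = 25000 kip·ft²: δ_0 = 1.0529 ft and δ_{YY} = 0.027636 ft/kip.
Compatibility — the beam at Y must follow the support down by 0.03333 ft: δ_0 − R_Y·δ_{YY} = 0.03333, so R_Y = (1.0529 − 0.03333)/0.027636 = 36.89 kip.
Moment equilibrium about X: M_X = Σ(load moments about X) − R_Y·L = 776.8 − 36.89×12.75 = 306.4 kip·ft.

M_X = 306.4 kip·ft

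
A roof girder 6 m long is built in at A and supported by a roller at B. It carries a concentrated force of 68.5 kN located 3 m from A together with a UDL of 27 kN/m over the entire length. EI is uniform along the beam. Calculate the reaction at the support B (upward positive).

R_B = 82.16 kN

Remove the prop at B; the released (primary) structure is a cantilever built in at A.
Deflection at B on the released cantilever, summing each load's contribution:
  point load 68.5 at a = 3: Pa²(3L − a)/(6EI) = 1541/EI
  UDL 27: wL⁴/(8EI) = 4374/EI
  δ_0 = 5915/EI
Tip deflection under a unit load at B: L³/(3EI) = 72/EI.
The prop prevents deflection at B: R_B = δ_0/δ_{BB} = 5915/72 = 82.16 kN.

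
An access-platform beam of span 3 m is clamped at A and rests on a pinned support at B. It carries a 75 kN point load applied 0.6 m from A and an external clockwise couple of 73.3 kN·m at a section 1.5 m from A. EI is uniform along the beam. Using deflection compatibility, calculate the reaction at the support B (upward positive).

Take the reaction at B as the redundant and release it; the primary structure is a cantilever fixed at A.
Deflection at B on the released cantilever, summing each load's contribution:
  point load 75 at a = 0.6: Pa²(3L − a)/(6EI) = 37.8/EI
  clockwise couple 73.3 at a = 1.5: M₀a(2L − a)/(2EI) = 247.4/EI
  δ_0 = 285.2/EI
Tip deflection under a unit load at B: L³/(3EI) = 9/EI.
The prop prevents deflection at B: R_B = δ_0/δ_{BB} = 285.2/9 = 31.69 kN.

R_B = 31.69 kN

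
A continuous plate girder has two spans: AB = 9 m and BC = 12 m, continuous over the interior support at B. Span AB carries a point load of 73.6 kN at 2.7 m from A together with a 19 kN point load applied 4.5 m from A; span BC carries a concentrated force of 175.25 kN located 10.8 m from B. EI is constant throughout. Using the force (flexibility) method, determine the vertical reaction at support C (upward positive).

Insert a hinge at B; M_B is the redundant, and each span becomes simply supported.
End slopes at the hinge B, treating each span as simply supported:
  span AB: point load 73.6 at a = 2.7: Pab(L + a)/(6LEI) = 271.3/EI
  span AB: point load 19 at a = 4.5: Pab(L + a)/(6LEI) = 96.19/EI
  span BC: point load 175.25 at a = 10.8: Pab(L + b)/(6LEI) = 416.4/EI
  relative rotation θ_0 = (367.4 + 416.4)/EI = 783.8/EI
A unit hogging moment at B produces rotation L₁/(3EI) + L₂/(3EI) = 7/EI.
Slope continuity at B: θ_0 = M_B·7/EI, so M_B = 783.8/7 = 112 kN·m (hogging).
Span BC, ΣM about C: R_B^{BC}·12 = 210.3 + 112, so R_B^{BC} = 26.86 kN and R_C = 175.2 − 26.86 = 148.4 kN.

R_C = 148.4 kN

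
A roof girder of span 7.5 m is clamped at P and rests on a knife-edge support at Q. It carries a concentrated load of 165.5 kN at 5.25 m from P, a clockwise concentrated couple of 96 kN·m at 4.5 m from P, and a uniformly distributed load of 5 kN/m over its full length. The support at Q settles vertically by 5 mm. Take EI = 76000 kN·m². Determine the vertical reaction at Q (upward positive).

Remove the prop at Q; the released (primary) structure is a cantilever built in at P.
Downward deflection at the released point Q due to the loads:
  point load 165.5 at a = 5.25: Pa²(3L − a)/(6EI) = 13115/EI
  clockwise couple 96 at a = 4.5: M₀a(2L − a)/(2EI) = 2268/EI
  UDL 5: wL⁴/(8EI) = 1978/EI
  δ_0 = 17360/EI
Tip deflection under a unit load at Q: L³/(3EI) = 140.6/EI.
With EI = 76000 kN·m²: δ_0 = 0.22842 m and δ_{QQ} = 0.00185 m/kN.
Compatibility — the beam at Q must follow the support down by 0.005 m: δ_0 − R_Q·δ_{QQ} = 0.005, so R_Q = (0.22842 − 0.005)/0.00185 = 120.7 kN.

R_Q = 120.7 kN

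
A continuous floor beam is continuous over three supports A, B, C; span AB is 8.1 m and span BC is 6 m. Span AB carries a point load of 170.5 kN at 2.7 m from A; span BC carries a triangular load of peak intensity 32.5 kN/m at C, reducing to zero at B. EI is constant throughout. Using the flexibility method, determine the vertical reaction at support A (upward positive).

R_A = 95.57 kN

Release continuity at B by inserting a hinge; the redundant is the internal moment M_B. The primary structure is two simply-supported spans AB and BC.
Discontinuity in slope at B on the released structure — sum the simple-span end rotations:
  span AB: point load 170.5 at a = 2.7: Pab(L + a)/(6LEI) = 552.4/EI
  span BC: triangular load, peak 32.5: 7w₀L³/(360EI) = 136.5/EI
  relative rotation θ_0 = (552.4 + 136.5)/EI = 688.9/EI
A unit hogging moment at B produces rotation L₁/(3EI) + L₂/(3EI) = 4.7/EI.
Compatibility: M_B·(L₁+L₂)/(3EI) = θ_0, giving M_B = 146.6 kN·m (hogging).
Span AB, ΣM about A with M_B applied at B: R_B^{AB}·8.1 = 460.4 + 146.6, so R_B^{AB} = 74.93 kN and R_A = 170.5 − 74.93 = 95.57 kN.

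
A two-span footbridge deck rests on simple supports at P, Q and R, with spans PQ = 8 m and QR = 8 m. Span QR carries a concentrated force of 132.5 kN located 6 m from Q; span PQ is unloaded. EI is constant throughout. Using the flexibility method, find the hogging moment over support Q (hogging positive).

Release continuity at Q by inserting a hinge; the redundant is the internal moment M_Q. The primary structure is two simply-supported spans PQ and QR.
Discontinuity in slope at Q on the released structure — sum the simple-span end rotations:
  span QR: point load 132.5 at a = 6: Pab(L + b)/(6LEI) = 331.2/EI
  relative rotation θ_0 = (0 + 331.2)/EI = 331.2/EI
A unit hogging moment at Q produces rotation L₁/(3EI) + L₂/(3EI) = 5.333/EI.
Slope continuity at Q: θ_0 = M_Q·5.333/EI, so M_Q = 331.2/5.333 = 62.11 kN·m (hogging).

M_Q = 62.11 kN·m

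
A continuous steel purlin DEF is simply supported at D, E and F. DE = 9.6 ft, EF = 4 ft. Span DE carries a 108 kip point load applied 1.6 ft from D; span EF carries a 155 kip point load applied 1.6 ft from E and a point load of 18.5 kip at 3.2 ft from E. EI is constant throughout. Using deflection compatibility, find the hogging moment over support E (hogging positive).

M_E = 96.4 kip·ft

Insert a hinge at E; M_E is the redundant, and each span becomes simply supported.
Discontinuity in slope at E on the released structure — sum the simple-span end rotations:
  span DE: point load 108 at a = 1.6: Pab(L + a)/(6LEI) = 268.8/EI
  span EF: point load 155 at a = 1.6: Pab(L + b)/(6LEI) = 158.7/EI
  span EF: point load 18.5 at a = 3.2: Pab(L + b)/(6LEI) = 9.472/EI
  relative rotation θ_0 = (268.8 + 168.2)/EI = 437/EI
A unit hogging moment at E produces rotation L₁/(3EI) + L₂/(3EI) = 4.533/EI.
Compatibility: M_E·(L₁+L₂)/(3EI) = θ_0, giving M_E = 96.4 kip·ft (hogging).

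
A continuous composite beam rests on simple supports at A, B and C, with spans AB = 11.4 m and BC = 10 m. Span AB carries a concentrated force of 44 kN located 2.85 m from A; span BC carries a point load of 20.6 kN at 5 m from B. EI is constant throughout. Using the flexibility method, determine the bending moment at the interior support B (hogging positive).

M_B = 49.36 kN·m

Release continuity at B by inserting a hinge; the redundant is the internal moment M_B. The primary structure is two simply-supported spans AB and BC.
End slopes at the hinge B, treating each span as simply supported:
  span AB: point load 44 at a = 2.85: Pab(L + a)/(6LEI) = 223.4/EI
  span BC: point load 20.6 at a = 5: Pab(L + b)/(6LEI) = 128.8/EI
  relative rotation θ_0 = (223.4 + 128.8)/EI = 352.1/EI
A unit hogging moment at B produces rotation L₁/(3EI) + L₂/(3EI) = 7.133/EI.
Slope continuity at B: θ_0 = M_B·7.133/EI, so M_B = 352.1/7.133 = 49.36 kN·m (hogging).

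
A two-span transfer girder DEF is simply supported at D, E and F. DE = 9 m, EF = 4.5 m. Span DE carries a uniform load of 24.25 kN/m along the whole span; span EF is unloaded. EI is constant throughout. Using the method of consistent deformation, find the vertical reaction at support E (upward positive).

R_E = 163.7 kN

Take M_E as the redundant. Released structure: two simple spans DE and EF with a hinge at E.
End slopes at the hinge E, treating each span as simply supported:
  span DE: UDL 24.25: wL³/(24EI) = 736.6/EI
  relative rotation θ_0 = (736.6 + 0)/EI = 736.6/EI
A unit hogging moment at E produces rotation L₁/(3EI) + L₂/(3EI) = 4.5/EI.
Slope continuity at E: θ_0 = M_E·4.5/EI, so M_E = 736.6/4.5 = 163.7 kN·m (hogging).
Span DE, ΣM about D with M_E applied at E: R_E^{DE}·9 = 982.1 + 163.7, so R_E^{DE} = 127.3 kN and R_D = 218.2 − 127.3 = 90.94 kN.
Span EF, ΣM about F: R_E^{EF}·4.5 = 0 + 163.7, so R_E^{EF} = 36.38 kN and R_F = 0 − 36.38 = -36.38 kN.
R_E = 127.3 + 36.38 = 163.7 kN.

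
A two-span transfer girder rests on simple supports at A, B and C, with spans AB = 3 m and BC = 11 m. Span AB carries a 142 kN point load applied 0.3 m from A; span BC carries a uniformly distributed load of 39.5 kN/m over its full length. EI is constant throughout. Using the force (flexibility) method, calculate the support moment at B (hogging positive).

Insert a hinge at B; M_B is the redundant, and each span becomes simply supported.
Rotations at B on the released spans (each span's end-slope, ×1/EI):
  span AB: point load 142 at a = 0.3: Pab(L + a)/(6LEI) = 21.09/EI
  span BC: UDL 39.5: wL³/(24EI) = 2191/EI
  relative rotation θ_0 = (21.09 + 2191)/EI = 2212/EI
A unit hogging moment at B produces rotation L₁/(3EI) + L₂/(3EI) = 4.667/EI.
Compatibility: M_B·(L₁+L₂)/(3EI) = θ_0, giving M_B = 473.9 kN·m (hogging).

M_B = 473.9 kN·m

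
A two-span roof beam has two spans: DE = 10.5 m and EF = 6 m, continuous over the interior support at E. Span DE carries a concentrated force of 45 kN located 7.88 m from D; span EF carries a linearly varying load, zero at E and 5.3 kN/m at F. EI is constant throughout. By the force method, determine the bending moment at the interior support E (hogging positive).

M_E = 53.33 kN·m

Release continuity at E by inserting a hinge; the redundant is the internal moment M_E. The primary structure is two simply-supported spans DE and EF.
Discontinuity in slope at E on the released structure — sum the simple-span end rotations:
  span DE: point load 45 at a = 7.88: Pab(L + a)/(6LEI) = 271/EI
  span EF: triangular load, peak 5.3: 7w₀L³/(360EI) = 22.26/EI
  relative rotation θ_0 = (271 + 22.26)/EI = 293.3/EI
A unit hogging moment at E produces rotation L₁/(3EI) + L₂/(3EI) = 5.5/EI.
Slope continuity at E: θ_0 = M_E·5.5/EI, so M_E = 293.3/5.5 = 53.33 kN·m (hogging).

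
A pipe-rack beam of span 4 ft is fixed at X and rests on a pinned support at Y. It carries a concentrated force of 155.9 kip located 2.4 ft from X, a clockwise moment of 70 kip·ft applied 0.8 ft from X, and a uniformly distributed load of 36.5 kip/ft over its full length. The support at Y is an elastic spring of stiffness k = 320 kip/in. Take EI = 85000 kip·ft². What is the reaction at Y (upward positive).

R_Y = 64.56 kip

Remove the prop at Y; the released (primary) structure is a cantilever built in at X.
Primary-structure tip deflection at Y by superposition:
  point load 155.9 at a = 2.4: Pa²(3L − a)/(6EI) = 1437/EI
  clockwise couple 70 at a = 0.8: M₀a(2L − a)/(2EI) = 201.6/EI
  UDL 36.5: wL⁴/(8EI) = 1168/EI
  δ_0 = 2806/EI
Flexibility coefficient — unit upward force at Y: δ_{YY} = L³/(3EI) = 21.33/EI.
With EI = 85000 kip·ft²: δ_0 = 0.033016 ft and δ_{YY} = 0.000251 ft/kip.
Compatibility — the spring shortens by R_Y/k under the reaction it provides: δ_0 − R_Y·δ_{YY} = R_Y/k. With 1/k = 1/(320×12) ft/kip = 0.00026 ft/kip, R_Y = δ_0 / (δ_{YY} + 1/k) = 0.033016 / (0.000251 + 0.00026) = 64.56 kip.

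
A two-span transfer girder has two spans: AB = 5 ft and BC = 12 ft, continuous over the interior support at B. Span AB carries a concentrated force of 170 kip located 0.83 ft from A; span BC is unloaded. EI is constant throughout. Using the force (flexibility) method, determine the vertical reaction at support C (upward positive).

Release continuity at B by inserting a hinge; the redundant is the internal moment M_B. The primary structure is two simply-supported spans AB and BC.
Discontinuity in slope at B on the released structure — sum the simple-span end rotations:
  span AB: point load 170 at a = 0.83: Pab(L + a)/(6LEI) = 114.3/EI
  relative rotation θ_0 = (114.3 + 0)/EI = 114.3/EI
A unit hogging moment at B produces rotation L₁/(3EI) + L₂/(3EI) = 5.667/EI.
Compatibility: M_B·(L₁+L₂)/(3EI) = θ_0, giving M_B = 20.18 kip·ft (hogging).
Span BC, ΣM about C: R_B^{BC}·12 = 0 + 20.18, so R_B^{BC} = 1.682 kip and R_C = 0 − 1.682 = -1.682 kip.

R_C = -1.682 kip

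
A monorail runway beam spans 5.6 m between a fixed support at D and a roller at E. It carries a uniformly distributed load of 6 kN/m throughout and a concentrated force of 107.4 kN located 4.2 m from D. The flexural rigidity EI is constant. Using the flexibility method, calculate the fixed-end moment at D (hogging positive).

M_D = 94 kN·m

Release the roller at E. Primary structure: cantilever fixed at D.
Deflection at E on the released cantilever, summing each load's contribution:
  UDL 6: wL⁴/(8EI) = 737.6/EI
  point load 107.4 at a = 4.2: Pa²(3L − a)/(6EI) = 3979/EI
  δ_0 = 4716/EI
Flexibility coefficient — unit upward force at E: δ_{EE} = L³/(3EI) = 58.54/EI.
Compatibility at E: δ_0 − R_E·δ_{EE} = 0, so R_E = 4716/58.54 = 80.56 kN.
Moment equilibrium about D: M_D = Σ(load moments about D) − R_E·L = 545.2 − 80.56×5.6 = 94 kN·m.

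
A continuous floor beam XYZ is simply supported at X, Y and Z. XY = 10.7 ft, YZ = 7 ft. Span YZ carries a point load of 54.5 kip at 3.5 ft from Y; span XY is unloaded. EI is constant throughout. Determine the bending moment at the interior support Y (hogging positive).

M_Y = 28.29 kip·ft

Insert a hinge at Y; M_Y is the redundant, and each span becomes simply supported.
Discontinuity in slope at Y on the released structure — sum the simple-span end rotations:
  span YZ: point load 54.5 at a = 3.5: Pab(L + b)/(6LEI) = 166.9/EI
  relative rotation θ_0 = (0 + 166.9)/EI = 166.9/EI
A unit hogging moment at Y produces rotation L₁/(3EI) + L₂/(3EI) = 5.9/EI.
Slope continuity at Y: θ_0 = M_Y·5.9/EI, so M_Y = 166.9/5.9 = 28.29 kip·ft (hogging).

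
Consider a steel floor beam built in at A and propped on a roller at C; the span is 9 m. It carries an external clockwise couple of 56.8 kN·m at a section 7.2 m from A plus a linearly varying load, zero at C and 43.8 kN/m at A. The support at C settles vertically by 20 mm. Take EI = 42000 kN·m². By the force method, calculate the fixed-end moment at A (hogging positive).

Release the roller at C. Primary structure: cantilever fixed at A.
Deflection at C on the released cantilever, summing each load's contribution:
  clockwise couple 56.8 at a = 7.2: M₀a(2L − a)/(2EI) = 2208/EI
  triangular load, peak 43.8 at the fixed end: w₀L⁴/(30EI) = 9579/EI
  δ_0 = 11787/EI
Tip deflection under a unit load at C: L³/(3EI) = 243/EI.
With EI = 42000 kN·m²: δ_0 = 0.28065 m and δ_{CC} = 0.005786 m/kN.
Compatibility — the beam at C must follow the support down by 0.02 m: δ_0 − R_C·δ_{CC} = 0.02, so R_C = (0.28065 − 0.02)/0.005786 = 45.05 kN.
Moment equilibrium about A: M_A = Σ(load moments about A) − R_C·L = 648.1 − 45.05×9 = 242.6 kN·m.

M_A = 242.6 kN·m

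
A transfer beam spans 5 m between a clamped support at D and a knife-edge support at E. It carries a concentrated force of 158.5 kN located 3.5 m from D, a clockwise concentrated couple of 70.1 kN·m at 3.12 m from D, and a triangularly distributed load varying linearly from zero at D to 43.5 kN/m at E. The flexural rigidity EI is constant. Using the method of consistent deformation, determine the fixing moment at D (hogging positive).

M_D = 151.4 kN·m

Choose R_E as the redundant. The primary structure is the cantilever fixed at D.
Downward deflection at the released point E due to the loads:
  point load 158.5 at a = 3.5: Pa²(3L − a)/(6EI) = 3721/EI
  clockwise couple 70.1 at a = 3.12: M₀a(2L − a)/(2EI) = 752.4/EI
  triangular load, peak 43.5 at the free end: 11w₀L⁴/(120EI) = 2492/EI
  δ_0 = 6966/EI
Tip deflection under a unit load at E: L³/(3EI) = 41.67/EI.
The prop prevents deflection at E: R_E = δ_0/δ_{EE} = 6966/41.67 = 167.2 kN.
Moment equilibrium about D: M_D = Σ(load moments about D) − R_E·L = 987.4 − 167.2×5 = 151.4 kN·m.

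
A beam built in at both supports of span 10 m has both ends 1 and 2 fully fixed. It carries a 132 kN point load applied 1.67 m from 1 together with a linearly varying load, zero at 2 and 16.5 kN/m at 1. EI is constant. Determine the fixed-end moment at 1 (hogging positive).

M_1 = 235.5 kN·m

Take the two fixed-end moments M_1, M_2 as redundants; the released structure is the simple span 12.
Simple-span end rotations at 1 and 2 under the given loads:
  at 1: point load 132 at a = 1.67: Pab(L + b)/(6LEI) = 561/EI
  at 2: point load 132 at a = 1.67: Pab(L + a)/(6LEI) = 357.2/EI
  at 1: triangular load, peak 16.5: w₀L³/(45EI) = 366.7/EI
  at 2: triangular load, peak 16.5: 7w₀L³/(360EI) = 320.8/EI
  θ_10 = 927.6/EI,  θ_20 = 678/EI
Flexibility coefficients: a unit moment at one end gives L/(3EI) there and L/(6EI) at the far end, so f₁₁ = f₂₂ = 3.333/EI and f₁₂ = f₂₁ = 1.667/EI.
Compatibility — zero rotation at each built-in end:
  3.333 M_1 + 1.667 M_2 = 927.6
  1.667 M_1 + 3.333 M_2 = 678
Solving the pair gives M_1 = 235.5 kN·m and M_2 = 85.67 kN·m (hogging).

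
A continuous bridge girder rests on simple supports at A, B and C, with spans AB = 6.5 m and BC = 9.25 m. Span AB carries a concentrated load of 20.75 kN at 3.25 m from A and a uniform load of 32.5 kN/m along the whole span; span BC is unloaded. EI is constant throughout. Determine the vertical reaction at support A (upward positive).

R_A = 103.5 kN

Insert a hinge at B; M_B is the redundant, and each span becomes simply supported.
Rotations at B on the released spans (each span's end-slope, ×1/EI):
  span AB: point load 20.75 at a = 3.25: Pab(L + a)/(6LEI) = 54.79/EI
  span AB: UDL 32.5: wL³/(24EI) = 371.9/EI
  relative rotation θ_0 = (426.7 + 0)/EI = 426.7/EI
A unit hogging moment at B produces rotation L₁/(3EI) + L₂/(3EI) = 5.25/EI.
Compatibility: M_B·(L₁+L₂)/(3EI) = θ_0, giving M_B = 81.27 kN·m (hogging).
Span AB, ΣM about A with M_B applied at B: R_B^{AB}·6.5 = 754 + 81.27, so R_B^{AB} = 128.5 kN and R_A = 232 − 128.5 = 103.5 kN.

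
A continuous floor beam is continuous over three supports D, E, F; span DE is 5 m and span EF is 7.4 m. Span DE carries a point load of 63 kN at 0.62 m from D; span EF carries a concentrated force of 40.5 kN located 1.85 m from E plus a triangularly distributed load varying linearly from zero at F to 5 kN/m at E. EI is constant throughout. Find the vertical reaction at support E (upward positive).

Release continuity at E by inserting a hinge; the redundant is the internal moment M_E. The primary structure is two simply-supported spans DE and EF.
End slopes at the hinge E, treating each span as simply supported:
  span DE: point load 63 at a = 0.62: Pab(L + a)/(6LEI) = 32.05/EI
  span EF: point load 40.5 at a = 1.85: Pab(L + b)/(6LEI) = 121.3/EI
  span EF: triangular load, peak 5: w₀L³/(45EI) = 45.02/EI
  relative rotation θ_0 = (32.05 + 166.3)/EI = 198.4/EI
A unit hogging moment at E produces rotation L₁/(3EI) + L₂/(3EI) = 4.133/EI.
Slope continuity at E: θ_0 = M_E·4.133/EI, so M_E = 198.4/4.133 = 47.99 kN·m (hogging).
Span DE, ΣM about D with M_E applied at E: R_E^{DE}·5 = 39.06 + 47.99, so R_E^{DE} = 17.41 kN and R_D = 63 − 17.41 = 45.59 kN.
Span EF, ΣM about F: R_E^{EF}·7.4 = 316 + 47.99, so R_E^{EF} = 49.19 kN and R_F = 59 − 49.19 = 9.807 kN.
R_E = 17.41 + 49.19 = 66.6 kN.

R_E = 66.6 kN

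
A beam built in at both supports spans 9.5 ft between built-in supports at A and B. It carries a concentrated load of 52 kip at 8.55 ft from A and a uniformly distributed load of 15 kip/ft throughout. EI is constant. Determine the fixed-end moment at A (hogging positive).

Release both end moments; the primary structure is a simply-supported span AB with redundants M_A and M_B.
On the primary (simply-supported) span, the end slopes from the loading are:
  at A: point load 52 at a = 8.55: Pab(L + b)/(6LEI) = 77.43/EI
  at B: point load 52 at a = 8.55: Pab(L + a)/(6LEI) = 133.8/EI
  at A: UDL 15: wL³/(24EI) = 535.9/EI
  at B: UDL 15: wL³/(24EI) = 535.9/EI
  θ_A0 = 613.3/EI,  θ_B0 = 669.6/EI
Flexibility coefficients: a unit moment at one end gives L/(3EI) there and L/(6EI) at the far end, so f₁₁ = f₂₂ = 3.167/EI and f₁₂ = f₂₁ = 1.583/EI.
Compatibility — zero rotation at each built-in end:
  3.167 M_A + 1.583 M_B = 613.3
  1.583 M_A + 3.167 M_B = 669.6
Solving the pair gives M_A = 117.3 kip·ft and M_B = 152.8 kip·ft (hogging).

M_A = 117.3 kip·ft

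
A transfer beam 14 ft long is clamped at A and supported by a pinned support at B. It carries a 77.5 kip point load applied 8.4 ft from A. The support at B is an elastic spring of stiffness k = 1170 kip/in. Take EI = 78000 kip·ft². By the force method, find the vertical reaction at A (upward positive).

R_A = 44.22 kip

Take the reaction at B as the redundant and release it; the primary structure is a cantilever fixed at A.
Free-end deflection of the primary structure under the applied loading (downward +):
  point load 77.5 at a = 8.4: Pa²(3L − a)/(6EI) = 30623/EI
Flexibility coefficient — unit upward force at B: δ_{BB} = L³/(3EI) = 914.7/EI.
With EI = 78000 kip·ft²: δ_0 = 0.3926 ft and δ_{BB} = 0.011726 ft/kip.
Compatibility — the spring shortens by R_B/k under the reaction it provides: δ_0 − R_B·δ_{BB} = R_B/k. With 1/k = 1/(1170×12) ft/kip = 0.000071 ft/kip, R_B = δ_0 / (δ_{BB} + 1/k) = 0.3926 / (0.011726 + 0.000071) = 33.28 kip.
Vertical equilibrium: R_A = ΣP − R_B = 77.5 − 33.28 = 44.22 kip.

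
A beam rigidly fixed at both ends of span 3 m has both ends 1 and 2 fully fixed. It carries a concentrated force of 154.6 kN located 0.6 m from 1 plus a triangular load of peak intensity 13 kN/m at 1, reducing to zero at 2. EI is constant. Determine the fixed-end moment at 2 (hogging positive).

M_2 = 18.74 kN·m

Release both end moments; the primary structure is a simply-supported span 12 with redundants M_1 and M_2.
Simple-span end rotations at 1 and 2 under the given loads:
  at 1: point load 154.6 at a = 0.6: Pab(L + b)/(6LEI) = 66.79/EI
  at 2: point load 154.6 at a = 0.6: Pab(L + a)/(6LEI) = 44.52/EI
  at 1: triangular load, peak 13: w₀L³/(45EI) = 7.8/EI
  at 2: triangular load, peak 13: 7w₀L³/(360EI) = 6.825/EI
  θ_10 = 74.59/EI,  θ_20 = 51.35/EI
Flexibility coefficients: a unit moment at one end gives L/(3EI) there and L/(6EI) at the far end, so f₁₁ = f₂₂ = 1/EI and f₁₂ = f₂₁ = 0.5/EI.
Compatibility — zero rotation at each built-in end:
  1 M_1 + 0.5 M_2 = 74.59
  0.5 M_1 + 1 M_2 = 51.35
Solving the pair gives M_1 = 65.22 kN·m and M_2 = 18.74 kN·m (hogging).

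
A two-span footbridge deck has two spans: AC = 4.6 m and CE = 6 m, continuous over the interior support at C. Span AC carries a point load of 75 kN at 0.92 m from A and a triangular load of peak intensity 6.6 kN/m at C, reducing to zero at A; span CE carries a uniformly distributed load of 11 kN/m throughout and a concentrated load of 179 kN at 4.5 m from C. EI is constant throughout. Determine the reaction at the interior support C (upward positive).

R_C = 148.1 kN

Release continuity at C by inserting a hinge; the redundant is the internal moment M_C. The primary structure is two simply-supported spans AC and CE.
End slopes at the hinge C, treating each span as simply supported:
  span AC: point load 75 at a = 0.92: Pab(L + a)/(6LEI) = 50.78/EI
  span AC: triangular load, peak 6.6: w₀L³/(45EI) = 14.28/EI
  span CE: UDL 11: wL³/(24EI) = 99/EI
  span CE: point load 179 at a = 4.5: Pab(L + b)/(6LEI) = 251.7/EI
  relative rotation θ_0 = (65.06 + 350.7)/EI = 415.8/EI
A unit hogging moment at C produces rotation L₁/(3EI) + L₂/(3EI) = 3.533/EI.
Slope continuity at C: θ_0 = M_C·3.533/EI, so M_C = 415.8/3.533 = 117.7 kN·m (hogging).
Span AC, ΣM about A with M_C applied at C: R_C^{AC}·4.6 = 115.6 + 117.7, so R_C^{AC} = 50.7 kN and R_A = 90.18 − 50.7 = 39.48 kN.
Span CE, ΣM about E: R_C^{CE}·6 = 466.5 + 117.7, so R_C^{CE} = 97.36 kN and R_E = 245 − 97.36 = 147.6 kN.
R_C = 50.7 + 97.36 = 148.1 kN.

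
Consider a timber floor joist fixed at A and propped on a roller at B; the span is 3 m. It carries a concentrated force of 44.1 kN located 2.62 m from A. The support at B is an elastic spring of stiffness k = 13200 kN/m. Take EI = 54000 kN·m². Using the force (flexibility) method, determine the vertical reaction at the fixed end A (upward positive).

R_A = 19.51 kN

Release the roller at B. Primary structure: cantilever fixed at A.
Free-end deflection of the primary structure under the applied loading (downward +):
  point load 44.1 at a = 2.62: Pa²(3L − a)/(6EI) = 321.9/EI
Tip deflection under a unit load at B: L³/(3EI) = 9/EI.
With EI = 54000 kN·m²: δ_0 = 0.005961 m and δ_{BB} = 0.000167 m/kN.
Compatibility — the spring shortens by R_B/k under the reaction it provides: δ_0 − R_B·δ_{BB} = R_B/k. With 1/k = 0.000076 m/kN, R_B = δ_0 / (δ_{BB} + 1/k) = 0.005961 / (0.000167 + 0.000076) = 24.59 kN.
Vertical equilibrium: R_A = ΣP − R_B = 44.1 − 24.59 = 19.51 kN.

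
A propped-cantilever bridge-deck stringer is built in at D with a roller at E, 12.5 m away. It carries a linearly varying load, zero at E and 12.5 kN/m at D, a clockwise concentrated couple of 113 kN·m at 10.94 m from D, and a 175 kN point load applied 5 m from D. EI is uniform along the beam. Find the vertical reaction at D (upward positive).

R_D = 187.8 kN

Release the roller at E. Primary structure: cantilever fixed at D.
Primary-structure tip deflection at E by superposition:
  triangular load, peak 12.5 at the fixed end: w₀L⁴/(30EI) = 10173/EI
  clockwise couple 113 at a = 10.94: M₀a(2L − a)/(2EI) = 8691/EI
  point load 175 at a = 5: Pa²(3L − a)/(6EI) = 23698/EI
  δ_0 = 42561/EI
Tip deflection under a unit load at E: L³/(3EI) = 651/EI.
The prop prevents deflection at E: R_E = δ_0/δ_{EE} = 42561/651 = 65.37 kN.
Vertical equilibrium: R_D = ΣP − R_E = 253.1 − 65.37 = 187.8 kN.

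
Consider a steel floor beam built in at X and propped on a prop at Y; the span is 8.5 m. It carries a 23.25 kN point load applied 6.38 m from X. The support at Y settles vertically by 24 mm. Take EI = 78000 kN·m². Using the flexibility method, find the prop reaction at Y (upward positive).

R_Y = 5.587 kN

Take the reaction at Y as the redundant and release it; the primary structure is a cantilever fixed at X.
Free-end deflection of the primary structure under the applied loading (downward +):
  point load 23.25 at a = 6.38: Pa²(3L − a)/(6EI) = 3016/EI
Tip deflection under a unit load at Y: L³/(3EI) = 204.7/EI.
With EI = 78000 kN·m²: δ_0 = 0.038664 m and δ_{YY} = 0.002624 m/kN.
Compatibility — the beam at Y must follow the support down by 0.024 m: δ_0 − R_Y·δ_{YY} = 0.024, so R_Y = (0.038664 − 0.024)/0.002624 = 5.587 kN.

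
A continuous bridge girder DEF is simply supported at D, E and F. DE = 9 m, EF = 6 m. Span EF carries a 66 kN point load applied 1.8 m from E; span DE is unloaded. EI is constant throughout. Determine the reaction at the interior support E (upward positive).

R_E = 54.05 kN

Release continuity at E by inserting a hinge; the redundant is the internal moment M_E. The primary structure is two simply-supported spans DE and EF.
Rotations at E on the released spans (each span's end-slope, ×1/EI):
  span EF: point load 66 at a = 1.8: Pab(L + b)/(6LEI) = 141.4/EI
  relative rotation θ_0 = (0 + 141.4)/EI = 141.4/EI
A unit hogging moment at E produces rotation L₁/(3EI) + L₂/(3EI) = 5/EI.
Slope continuity at E: θ_0 = M_E·5/EI, so M_E = 141.4/5 = 28.27 kN·m (hogging).
Span DE, ΣM about D with M_E applied at E: R_E^{DE}·9 = 0 + 28.27, so R_E^{DE} = 3.142 kN and R_D = 0 − 3.142 = -3.142 kN.
Span EF, ΣM about F: R_E^{EF}·6 = 277.2 + 28.27, so R_E^{EF} = 50.91 kN and R_F = 66 − 50.91 = 15.09 kN.
R_E = 3.142 + 50.91 = 54.05 kN.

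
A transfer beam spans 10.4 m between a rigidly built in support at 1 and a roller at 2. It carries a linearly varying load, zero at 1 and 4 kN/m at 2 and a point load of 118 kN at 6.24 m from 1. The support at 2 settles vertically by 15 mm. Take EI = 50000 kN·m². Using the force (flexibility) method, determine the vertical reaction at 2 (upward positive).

R_2 = 60.42 kN

Take the reaction at 2 as the redundant and release it; the primary structure is a cantilever fixed at 1.
Primary-structure tip deflection at 2 by superposition:
  triangular load, peak 4 at the free end: 11w₀L⁴/(120EI) = 4289/EI
  point load 118 at a = 6.24: Pa²(3L − a)/(6EI) = 19114/EI
  δ_0 = 23403/EI
Tip deflection under a unit load at 2: L³/(3EI) = 375/EI.
With EI = 50000 kN·m²: δ_0 = 0.46806 m and δ_{22} = 0.007499 m/kN.
Compatibility — the beam at 2 must follow the support down by 0.015 m: δ_0 − R_2·δ_{22} = 0.015, so R_2 = (0.46806 − 0.015)/0.007499 = 60.42 kN.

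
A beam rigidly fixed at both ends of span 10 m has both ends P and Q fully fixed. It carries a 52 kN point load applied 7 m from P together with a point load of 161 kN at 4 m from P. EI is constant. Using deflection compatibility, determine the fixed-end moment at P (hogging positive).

M_P = 264.6 kN·m

Release both end moments; the primary structure is a simply-supported span PQ with redundants M_P and M_Q.
Simple-span end rotations at P and Q under the given loads:
  at P: point load 52 at a = 7: Pab(L + b)/(6LEI) = 236.6/EI
  at Q: point load 52 at a = 7: Pab(L + a)/(6LEI) = 309.4/EI
  at P: point load 161 at a = 4: Pab(L + b)/(6LEI) = 1030/EI
  at Q: point load 161 at a = 4: Pab(L + a)/(6LEI) = 901.6/EI
  θ_P0 = 1267/EI,  θ_Q0 = 1211/EI
Flexibility coefficients: a unit moment at one end gives L/(3EI) there and L/(6EI) at the far end, so f₁₁ = f₂₂ = 3.333/EI and f₁₂ = f₂₁ = 1.667/EI.
Compatibility — zero rotation at each built-in end:
  3.333 M_P + 1.667 M_Q = 1267
  1.667 M_P + 3.333 M_Q = 1211
Solving the pair gives M_P = 264.6 kN·m and M_Q = 231 kN·m (hogging).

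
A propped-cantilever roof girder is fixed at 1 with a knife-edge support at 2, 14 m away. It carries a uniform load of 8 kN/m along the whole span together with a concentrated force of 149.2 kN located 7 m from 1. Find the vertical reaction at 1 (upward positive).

Choose R_2 as the redundant. The primary structure is the cantilever fixed at 1.
Primary-structure tip deflection at 2 by superposition:
  UDL 8: wL⁴/(8EI) = 38416/EI
  point load 149.2 at a = 7: Pa²(3L − a)/(6EI) = 42646/EI
  δ_0 = 81062/EI
Flexibility coefficient — unit upward force at 2: δ_{22} = L³/(3EI) = 914.7/EI.
The prop prevents deflection at 2: R_2 = δ_0/δ_{22} = 81062/914.7 = 88.62 kN.
Vertical equilibrium: R_1 = ΣP − R_2 = 261.2 − 88.62 = 172.6 kN.

R_1 = 172.6 kN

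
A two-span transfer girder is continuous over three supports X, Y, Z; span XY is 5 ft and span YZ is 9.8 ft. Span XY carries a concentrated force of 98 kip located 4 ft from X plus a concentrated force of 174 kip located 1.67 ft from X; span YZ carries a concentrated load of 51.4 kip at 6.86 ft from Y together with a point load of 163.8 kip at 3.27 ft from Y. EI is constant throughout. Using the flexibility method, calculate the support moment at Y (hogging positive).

M_Y = 309.9 kip·ft

Insert a hinge at Y; M_Y is the redundant, and each span becomes simply supported.
Discontinuity in slope at Y on the released structure — sum the simple-span end rotations:
  span XY: point load 98 at a = 4: Pab(L + a)/(6LEI) = 117.6/EI
  span XY: point load 174 at a = 1.67: Pab(L + a)/(6LEI) = 215.1/EI
  span YZ: point load 51.4 at a = 6.86: Pab(L + b)/(6LEI) = 224.6/EI
  span YZ: point load 163.8 at a = 3.27: Pab(L + b)/(6LEI) = 971.4/EI
  relative rotation θ_0 = (332.7 + 1196)/EI = 1529/EI
A unit hogging moment at Y produces rotation L₁/(3EI) + L₂/(3EI) = 4.933/EI.
Compatibility: M_Y·(L₁+L₂)/(3EI) = θ_0, giving M_Y = 309.9 kip·ft (hogging).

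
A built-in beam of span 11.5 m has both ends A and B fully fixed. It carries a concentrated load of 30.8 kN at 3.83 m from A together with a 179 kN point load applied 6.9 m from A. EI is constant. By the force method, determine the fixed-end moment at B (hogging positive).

Release both end moments; the primary structure is a simply-supported span AB with redundants M_A and M_B.
End rotations of the released simple span under the applied load (×1/EI):
  at A: point load 30.8 at a = 3.83: Pab(L + b)/(6LEI) = 251.4/EI
  at B: point load 30.8 at a = 3.83: Pab(L + a)/(6LEI) = 201/EI
  at A: point load 179 at a = 6.9: Pab(L + b)/(6LEI) = 1326/EI
  at B: point load 179 at a = 6.9: Pab(L + a)/(6LEI) = 1515/EI
  θ_A0 = 1577/EI,  θ_B0 = 1716/EI
Flexibility coefficients: a unit moment at one end gives L/(3EI) there and L/(6EI) at the far end, so f₁₁ = f₂₂ = 3.833/EI and f₁₂ = f₂₁ = 1.917/EI.
Compatibility — zero rotation at each built-in end:
  3.833 M_A + 1.917 M_B = 1577
  1.917 M_A + 3.833 M_B = 1716
Solving the pair gives M_A = 250.1 kN·m and M_B = 322.6 kN·m (hogging).

M_B = 322.6 kN·m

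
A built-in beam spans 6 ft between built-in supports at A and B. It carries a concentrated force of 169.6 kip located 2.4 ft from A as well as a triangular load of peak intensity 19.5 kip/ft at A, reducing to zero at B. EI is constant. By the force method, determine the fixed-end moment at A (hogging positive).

M_A = 181.6 kip·ft

Release both end moments; the primary structure is a simply-supported span AB with redundants M_A and M_B.
On the primary (simply-supported) span, the end slopes from the loading are:
  at A: point load 169.6 at a = 2.4: Pab(L + b)/(6LEI) = 390.8/EI
  at B: point load 169.6 at a = 2.4: Pab(L + a)/(6LEI) = 341.9/EI
  at A: triangular load, peak 19.5: w₀L³/(45EI) = 93.6/EI
  at B: triangular load, peak 19.5: 7w₀L³/(360EI) = 81.9/EI
  θ_A0 = 484.4/EI,  θ_B0 = 423.8/EI
Flexibility coefficients: a unit moment at one end gives L/(3EI) there and L/(6EI) at the far end, so f₁₁ = f₂₂ = 2/EI and f₁₂ = f₂₁ = 1/EI.
Compatibility — zero rotation at each built-in end:
  2 M_A + 1 M_B = 484.4
  1 M_A + 2 M_B = 423.8
Solving the pair gives M_A = 181.6 kip·ft and M_B = 121.1 kip·ft (hogging).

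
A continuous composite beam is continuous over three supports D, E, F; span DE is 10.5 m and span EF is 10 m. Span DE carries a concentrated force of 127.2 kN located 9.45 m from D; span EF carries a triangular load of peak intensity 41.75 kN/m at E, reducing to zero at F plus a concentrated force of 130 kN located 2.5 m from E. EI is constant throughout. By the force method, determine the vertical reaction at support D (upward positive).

Insert a hinge at E; M_E is the redundant, and each span becomes simply supported.
Discontinuity in slope at E on the released structure — sum the simple-span end rotations:
  span DE: point load 127.2 at a = 9.45: Pab(L + a)/(6LEI) = 399.7/EI
  span EF: triangular load, peak 41.75: w₀L³/(45EI) = 927.8/EI
  span EF: point load 130 at a = 2.5: Pab(L + b)/(6LEI) = 710.9/EI
  relative rotation θ_0 = (399.7 + 1639)/EI = 2038/EI
A unit hogging moment at E produces rotation L₁/(3EI) + L₂/(3EI) = 6.833/EI.
Slope continuity at E: θ_0 = M_E·6.833/EI, so M_E = 2038/6.833 = 298.3 kN·m (hogging).
Span DE, ΣM about D with M_E applied at E: R_E^{DE}·10.5 = 1202 + 298.3, so R_E^{DE} = 142.9 kN and R_D = 127.2 − 142.9 = -15.69 kN.

R_D = -15.69 kN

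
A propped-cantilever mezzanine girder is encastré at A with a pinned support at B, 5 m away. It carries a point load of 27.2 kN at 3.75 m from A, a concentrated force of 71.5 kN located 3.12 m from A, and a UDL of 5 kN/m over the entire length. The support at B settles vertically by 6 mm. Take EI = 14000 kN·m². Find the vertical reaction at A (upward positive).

R_A = 66.05 kN

Choose R_B as the redundant. The primary structure is the cantilever fixed at A.
Primary-structure tip deflection at B by superposition:
  point load 27.2 at a = 3.75: Pa²(3L − a)/(6EI) = 717.2/EI
  point load 71.5 at a = 3.12: Pa²(3L − a)/(6EI) = 1378/EI
  UDL 5: wL⁴/(8EI) = 390.6/EI
  δ_0 = 2486/EI
Tip deflection under a unit load at B: L³/(3EI) = 41.67/EI.
With EI = 14000 kN·m²: δ_0 = 0.17757 m and δ_{BB} = 0.002976 m/kN.
Compatibility — the beam at B must follow the support down by 0.006 m: δ_0 − R_B·δ_{BB} = 0.006, so R_B = (0.17757 − 0.006)/0.002976 = 57.65 kN.
Vertical equilibrium: R_A = ΣP − R_B = 123.7 − 57.65 = 66.05 kN.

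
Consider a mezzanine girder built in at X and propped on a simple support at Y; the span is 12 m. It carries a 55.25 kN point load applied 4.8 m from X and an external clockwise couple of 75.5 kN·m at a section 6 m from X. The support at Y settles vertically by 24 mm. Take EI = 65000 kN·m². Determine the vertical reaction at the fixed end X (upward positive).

Remove the prop at Y; the released (primary) structure is a cantilever built in at X.
Free-end deflection of the primary structure under the applied loading (downward +):
  point load 55.25 at a = 4.8: Pa²(3L − a)/(6EI) = 6619/EI
  clockwise couple 75.5 at a = 6: M₀a(2L − a)/(2EI) = 4077/EI
  δ_0 = 10696/EI
Flexibility coefficient — unit upward force at Y: δ_{YY} = L³/(3EI) = 576/EI.
With EI = 65000 kN·m²: δ_0 = 0.16456 m and δ_{YY} = 0.008862 m/kN.
Compatibility — the beam at Y must follow the support down by 0.024 m: δ_0 − R_Y·δ_{YY} = 0.024, so R_Y = (0.16456 − 0.024)/0.008862 = 15.86 kN.
Vertical equilibrium: R_X = ΣP − R_Y = 55.25 − 15.86 = 39.39 kN.

R_X = 39.39 kN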